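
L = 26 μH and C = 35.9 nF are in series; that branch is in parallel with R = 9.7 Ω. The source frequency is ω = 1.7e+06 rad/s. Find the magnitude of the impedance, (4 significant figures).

9.159 Ω

X_L = ωL = 44.20 Ω
X_C = 1/(ωC) = 16.39 Ω
Branch 1: Z₁ = R = 9.700 Ω
Branch 2 (series LC): Z₂ = j(X_L − X_C) = j27.81 Ω
Parallel: Z = Z₁Z₂/(Z₁+Z₂), |Z| = 9.159 Ω, ∠Z = 19.23°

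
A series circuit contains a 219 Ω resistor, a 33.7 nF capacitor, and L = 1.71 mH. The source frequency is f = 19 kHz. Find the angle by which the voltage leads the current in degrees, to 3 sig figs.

ω = 2πf = 119400 rad/s
X_L = ωL = 204 Ω
X_C = 1/(ωC) = 249 Ω
Net reactance X = X_L − X_C = -44.4 Ω
Z = 219 − j44.4 Ω
|Z| = √(219² + 44.4²) = 223 Ω
∠Z = arctan(-44.4/219) = -11.5°

-11.5°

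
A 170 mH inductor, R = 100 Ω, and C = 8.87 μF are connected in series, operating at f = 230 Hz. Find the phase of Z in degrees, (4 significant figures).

ω = 2πf = 1445 rad/s
X_L = ωL = 245.7 Ω
X_C = 1/(ωC) = 78.01 Ω
Net reactance X = X_L − X_C = 167.7 Ω
Z = 100.0 + j167.7 Ω
|Z| = √(100.0² + 167.7²) = 195.2 Ω
∠Z = arctan(167.7/100.0) = 59.19°

59.19°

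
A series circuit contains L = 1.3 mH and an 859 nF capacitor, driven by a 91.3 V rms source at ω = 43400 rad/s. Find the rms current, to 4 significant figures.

3.085 A

X_L = ωL = 56.42 Ω
X_C = 1/(ωC) = 26.82 Ω
Net reactance X = X_L − X_C = 29.60 Ω
Z = j29.60 Ω
|Z| = √(0² + 29.60²) = 29.60 Ω
I = V/|Z| = 91.3/29.60 = 3.085 A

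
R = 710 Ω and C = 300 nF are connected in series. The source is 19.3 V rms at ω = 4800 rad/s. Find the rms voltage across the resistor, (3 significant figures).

X_C = 1/(ωC) = 694 Ω
Z = 710 − j694 Ω
|Z| = √(710² + 694²) = 993 Ω
I = V/|Z| = 19.4 mA
V_R = I·|Z_R| = 0.0194 × 710 = 13.8 V

13.8 V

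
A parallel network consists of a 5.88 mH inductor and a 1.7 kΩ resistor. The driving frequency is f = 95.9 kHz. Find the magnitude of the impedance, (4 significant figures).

ω = 2πf = 602600 rad/s
X_L = ωL = 3543 Ω
Parallel: admittances add. Y = 1/R + 1/(jωL)
Y = (0.0005882 − j0.0002822) S
|Y| = 0.0006524 S → |Z| = 1/|Y| = 1533 Ω, ∠Z = −∠Y = 25.63°

1533 Ω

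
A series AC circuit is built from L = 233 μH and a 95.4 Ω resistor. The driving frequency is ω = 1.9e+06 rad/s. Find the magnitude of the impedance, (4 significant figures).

X_L = ωL = 442.7 Ω
Z = 95.40 + j442.7 Ω
|Z| = √(95.40² + 442.7²) = 452.9 Ω

452.9 Ω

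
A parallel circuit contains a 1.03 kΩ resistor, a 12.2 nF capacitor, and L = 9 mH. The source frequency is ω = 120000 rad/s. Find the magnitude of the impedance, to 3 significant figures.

X_L = ωL = 1080 Ω
X_C = 1/(ωC) = 683 Ω
Parallel: admittances add. Y = 1/R + 1/(jωL) + jωC
Y = (0.000971 + j0.000538) S
|Y| = 0.00111 S → |Z| = 1/|Y| = 901 Ω, ∠Z = −∠Y = -29.0°

901 Ω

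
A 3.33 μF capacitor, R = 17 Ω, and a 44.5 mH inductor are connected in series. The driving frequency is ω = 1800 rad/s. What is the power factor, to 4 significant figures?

0.1923

X_L = ωL = 80.10 Ω
X_C = 1/(ωC) = 166.8 Ω
Net reactance X = X_L − X_C = -86.73 Ω
Z = 17.00 − j86.73 Ω
|Z| = √(17.00² + 86.73²) = 88.38 Ω
∠Z = arctan(-86.73/17.00) = -78.91°
cos φ = cos(-78.91°) = 0.1923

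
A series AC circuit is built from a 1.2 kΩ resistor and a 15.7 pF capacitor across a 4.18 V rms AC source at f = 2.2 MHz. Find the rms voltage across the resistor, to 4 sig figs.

ω = 2πf = 1.382e+07 rad/s
X_C = 1/(ωC) = 4608 Ω
Z = 1200 − j4608 Ω
|Z| = √(1200² + 4608²) = 4762 Ω
I = V/|Z| = 877.9 μA
V_R = I·|Z_R| = 0.0008779 × 1200 = 1.053 V

1.053 V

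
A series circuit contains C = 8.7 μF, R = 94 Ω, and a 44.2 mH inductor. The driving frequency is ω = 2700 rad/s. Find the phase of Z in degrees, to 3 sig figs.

39.2°

X_L = ωL = 119 Ω
X_C = 1/(ωC) = 42.6 Ω
Net reactance X = X_L − X_C = 76.8 Ω
Z = 94.0 + j76.8 Ω
|Z| = √(94.0² + 76.8²) = 121 Ω
∠Z = arctan(76.8/94.0) = 39.2°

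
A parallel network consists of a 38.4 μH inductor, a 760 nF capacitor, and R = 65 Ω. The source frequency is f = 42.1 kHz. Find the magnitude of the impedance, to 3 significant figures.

ω = 2πf = 264500 rad/s
X_L = ωL = 10.2 Ω
X_C = 1/(ωC) = 4.97 Ω
Parallel: admittances add. Y = 1/R + 1/(jωL) + jωC
Y = (0.0154 + j0.103) S
|Y| = 0.104 S → |Z| = 1/|Y| = 9.64 Ω, ∠Z = −∠Y = -81.5°

9.64 Ω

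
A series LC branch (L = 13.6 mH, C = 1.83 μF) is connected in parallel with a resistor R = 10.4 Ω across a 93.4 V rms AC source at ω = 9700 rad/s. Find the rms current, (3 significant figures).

9.07 A

X_L = ωL = 132 Ω
X_C = 1/(ωC) = 56.3 Ω
Branch 1: Z₁ = R = 10.4 Ω
Branch 2 (series LC): Z₂ = j(X_L − X_C) = j75.6 Ω
Parallel: Z = Z₁Z₂/(Z₁+Z₂), |Z| = 10.3 Ω, ∠Z = 7.83°
I = V/|Z| = 93.4/10.3 = 9.07 A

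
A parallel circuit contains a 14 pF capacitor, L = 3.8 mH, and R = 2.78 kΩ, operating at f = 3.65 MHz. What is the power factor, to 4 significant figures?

0.7579

ω = 2πf = 2.293e+07 rad/s
X_L = ωL = 87150 Ω
X_C = 1/(ωC) = 3115 Ω
Parallel: admittances add. Y = 1/R + 1/(jωL) + jωC
Y = (0.0003597 + j0.0003096) S
|Y| = 0.0004746 S → |Z| = 1/|Y| = 2107 Ω, ∠Z = −∠Y = -40.72°
cos φ = cos(-40.72°) = 0.7579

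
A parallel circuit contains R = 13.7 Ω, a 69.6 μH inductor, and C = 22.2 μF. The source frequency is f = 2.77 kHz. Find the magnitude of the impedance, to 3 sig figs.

ω = 2πf = 17400 rad/s
X_L = ωL = 1.21 Ω
X_C = 1/(ωC) = 2.59 Ω
Parallel: admittances add. Y = 1/R + 1/(jωL) + jωC
Y = (0.0730 − j0.439) S
|Y| = 0.445 S → |Z| = 1/|Y| = 2.25 Ω, ∠Z = −∠Y = 80.6°

2.25 Ω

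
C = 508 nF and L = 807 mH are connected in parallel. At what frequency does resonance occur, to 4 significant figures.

248.6 Hz

ω₀ = 1/√(LC) = 1/√(0.807 × 5.08e-07) = 1562 rad/s
f₀ = ω₀/(2π) = 248.6 Hz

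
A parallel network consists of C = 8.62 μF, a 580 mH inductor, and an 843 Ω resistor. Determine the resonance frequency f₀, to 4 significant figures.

ω₀ = 1/√(LC) = 1/√(0.58 × 8.62e-06) = 447.2 rad/s
f₀ = ω₀/(2π) = 71.18 Hz

71.18 Hz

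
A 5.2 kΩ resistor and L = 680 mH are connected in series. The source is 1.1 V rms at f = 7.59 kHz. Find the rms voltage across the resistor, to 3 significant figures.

0.174 V

ω = 2πf = 47690 rad/s
X_L = ωL = 32400 Ω
Z = 5200 + j32400 Ω
|Z| = √(5200² + 32400²) = 32800 Ω
I = V/|Z| = 33.5 μA
V_R = I·|Z_R| = 3.35e-05 × 5200 = 0.174 V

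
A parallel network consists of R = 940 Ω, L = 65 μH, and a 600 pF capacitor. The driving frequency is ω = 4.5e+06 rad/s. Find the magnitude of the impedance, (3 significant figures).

X_L = ωL = 292 Ω
X_C = 1/(ωC) = 370 Ω
Parallel: admittances add. Y = 1/R + 1/(jωL) + jωC
Y = (0.00106 − j0.000719) S
|Y| = 0.00128 S → |Z| = 1/|Y| = 779 Ω, ∠Z = −∠Y = 34.0°

779 Ω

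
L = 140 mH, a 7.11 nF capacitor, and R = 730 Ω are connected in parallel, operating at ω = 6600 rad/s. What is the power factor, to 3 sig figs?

X_L = ωL = 924 Ω
X_C = 1/(ωC) = 21300 Ω
Parallel: admittances add. Y = 1/R + 1/(jωL) + jωC
Y = (0.00137 − j0.00104) S
|Y| = 0.00172 S → |Z| = 1/|Y| = 582 Ω, ∠Z = −∠Y = 37.1°
cos φ = cos(37.1°) = 0.798

0.798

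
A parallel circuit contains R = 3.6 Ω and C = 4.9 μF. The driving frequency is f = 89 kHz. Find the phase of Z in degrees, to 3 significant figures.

ω = 2πf = 559200 rad/s
X_C = 1/(ωC) = 0.365 Ω
Parallel: admittances add. Y = 1/R + jωC
Y = (0.278 + j2.74) S
|Y| = 2.75 S → |Z| = 1/|Y| = 0.363 Ω, ∠Z = −∠Y = -84.2°

-84.2°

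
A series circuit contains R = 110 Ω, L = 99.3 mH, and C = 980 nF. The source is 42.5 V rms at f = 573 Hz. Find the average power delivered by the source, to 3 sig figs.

ω = 2πf = 3600 rad/s
X_L = ωL = 358 Ω
X_C = 1/(ωC) = 283 Ω
Net reactance X = X_L − X_C = 74.1 Ω
Z = 110 + j74.1 Ω
|Z| = √(110² + 74.1²) = 133 Ω
∠Z = arctan(74.1/110) = 34.0°
I = V/|Z| = 320 mA
P = VI cos φ = 42.5 × 0.320 × cos(34.0°) = 11.3 W

11.3 W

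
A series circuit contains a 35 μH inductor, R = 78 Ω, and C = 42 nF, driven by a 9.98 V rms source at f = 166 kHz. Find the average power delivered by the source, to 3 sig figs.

ω = 2πf = 1.043e+06 rad/s
X_L = ωL = 36.5 Ω
X_C = 1/(ωC) = 22.8 Ω
Net reactance X = X_L − X_C = 13.7 Ω
Z = 78.0 + j13.7 Ω
|Z| = √(78.0² + 13.7²) = 79.2 Ω
∠Z = arctan(13.7/78.0) = 9.95°
I = V/|Z| = 126 mA
P = VI cos φ = 9.98 × 0.126 × cos(9.95°) = 1.24 W

1.24 W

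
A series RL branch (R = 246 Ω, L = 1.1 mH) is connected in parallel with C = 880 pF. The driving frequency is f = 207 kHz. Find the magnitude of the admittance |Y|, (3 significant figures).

ω = 2πf = 1.301e+06 rad/s
X_L = ωL = 1430 Ω
X_C = 1/(ωC) = 874 Ω
Branch 1 (R+jX_L): Z₁ = 246 + j1430 Ω, |Z₁| = 1450 Ω
Branch 2 (−jX_C): Z₂ = −j874 Ω
Parallel: Z = Z₁Z₂/(Z₁+Z₂), |Z| = 2080 Ω, ∠Z = -75.9°
|Y| = 1/|Z| = 480 μS

480 μS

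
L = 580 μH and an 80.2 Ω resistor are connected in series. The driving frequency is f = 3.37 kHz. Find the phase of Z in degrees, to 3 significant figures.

ω = 2πf = 21170 rad/s
X_L = ωL = 12.3 Ω
Z = 80.2 + j12.3 Ω
|Z| = √(80.2² + 12.3²) = 81.1 Ω
∠Z = arctan(12.3/80.2) = 8.71°

8.71°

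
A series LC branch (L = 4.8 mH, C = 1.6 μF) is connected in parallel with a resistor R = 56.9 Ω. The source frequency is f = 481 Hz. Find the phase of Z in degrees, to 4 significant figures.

ω = 2πf = 3022 rad/s
X_L = ωL = 14.51 Ω
X_C = 1/(ωC) = 206.8 Ω
Branch 1: Z₁ = R = 56.90 Ω
Branch 2 (series LC): Z₂ = j(X_L − X_C) = −j192.3 Ω
Parallel: Z = Z₁Z₂/(Z₁+Z₂), |Z| = 54.56 Ω, ∠Z = -16.48°

-16.48°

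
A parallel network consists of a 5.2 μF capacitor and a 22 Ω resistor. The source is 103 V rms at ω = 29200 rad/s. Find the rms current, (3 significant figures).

16.3 A

X_C = 1/(ωC) = 6.59 Ω
Parallel: admittances add. Y = 1/R + jωC
Y = (0.0455 + j0.152) S
|Y| = 0.158 S → |Z| = 1/|Y| = 6.31 Ω, ∠Z = −∠Y = -73.3°
I = V/|Z| = 103/6.31 = 16.3 A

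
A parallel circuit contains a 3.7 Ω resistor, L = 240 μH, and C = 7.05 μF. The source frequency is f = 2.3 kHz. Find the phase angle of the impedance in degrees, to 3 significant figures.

ω = 2πf = 14450 rad/s
X_L = ωL = 3.47 Ω
X_C = 1/(ωC) = 9.82 Ω
Parallel: admittances add. Y = 1/R + 1/(jωL) + jωC
Y = (0.270 − j0.186) S
|Y| = 0.328 S → |Z| = 1/|Y| = 3.05 Ω, ∠Z = −∠Y = 34.6°

34.6°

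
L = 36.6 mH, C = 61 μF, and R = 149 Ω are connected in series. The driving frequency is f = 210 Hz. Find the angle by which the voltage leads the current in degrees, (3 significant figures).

13.5°

ω = 2πf = 1319 rad/s
X_L = ωL = 48.3 Ω
X_C = 1/(ωC) = 12.4 Ω
Net reactance X = X_L − X_C = 35.9 Ω
Z = 149 + j35.9 Ω
|Z| = √(149² + 35.9²) = 153 Ω
∠Z = arctan(35.9/149) = 13.5°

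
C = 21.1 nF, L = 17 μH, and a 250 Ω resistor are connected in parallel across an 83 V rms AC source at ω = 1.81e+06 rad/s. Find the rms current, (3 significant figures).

577 mA

X_L = ωL = 30.8 Ω
X_C = 1/(ωC) = 26.2 Ω
Parallel: admittances add. Y = 1/R + 1/(jωL) + jωC
Y = (0.00400 + j0.00569) S
|Y| = 0.00696 S → |Z| = 1/|Y| = 144 Ω, ∠Z = −∠Y = -54.9°
I = V/|Z| = 83/144 = 577 mA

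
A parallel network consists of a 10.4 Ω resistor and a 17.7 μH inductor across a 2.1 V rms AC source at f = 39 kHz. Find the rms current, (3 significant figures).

525 mA

ω = 2πf = 245000 rad/s
X_L = ωL = 4.34 Ω
Parallel: admittances add. Y = 1/R + 1/(jωL)
Y = (0.0962 − j0.231) S
|Y| = 0.250 S → |Z| = 1/|Y| = 4.00 Ω, ∠Z = −∠Y = 67.4°
I = V/|Z| = 2.1/4.00 = 525 mA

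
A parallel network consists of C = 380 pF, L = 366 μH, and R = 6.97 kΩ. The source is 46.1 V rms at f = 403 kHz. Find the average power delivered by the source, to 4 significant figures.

ω = 2πf = 2.532e+06 rad/s
X_L = ωL = 926.8 Ω
X_C = 1/(ωC) = 1039 Ω
Parallel: admittances add. Y = 1/R + 1/(jωL) + jωC
Y = (0.0001435 − j0.0001168) S
|Y| = 0.0001850 S → |Z| = 1/|Y| = 5405 Ω, ∠Z = −∠Y = 39.15°
I = V/|Z| = 8.529 mA
P = VI cos φ = 46.1 × 0.008529 × cos(39.15°) = 304.9 mW

304.9 mW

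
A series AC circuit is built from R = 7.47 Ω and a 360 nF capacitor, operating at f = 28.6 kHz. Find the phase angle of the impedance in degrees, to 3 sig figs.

ω = 2πf = 179700 rad/s
X_C = 1/(ωC) = 15.5 Ω
Z = 7.47 − j15.5 Ω
|Z| = √(7.47² + 15.5²) = 17.2 Ω
∠Z = arctan(-15.5/7.47) = -64.2°

-64.2°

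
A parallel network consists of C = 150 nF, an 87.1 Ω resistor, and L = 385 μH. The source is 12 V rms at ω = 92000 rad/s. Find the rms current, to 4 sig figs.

221.3 mA

X_L = ωL = 35.42 Ω
X_C = 1/(ωC) = 72.46 Ω
Parallel: admittances add. Y = 1/R + 1/(jωL) + jωC
Y = (0.01148 − j0.01443) S
|Y| = 0.01844 S → |Z| = 1/|Y| = 54.22 Ω, ∠Z = −∠Y = 51.50°
I = V/|Z| = 12/54.22 = 221.3 mA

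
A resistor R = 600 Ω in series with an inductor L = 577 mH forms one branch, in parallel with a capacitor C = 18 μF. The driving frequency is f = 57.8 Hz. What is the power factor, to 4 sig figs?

0.2396

ω = 2πf = 363.2 rad/s
X_L = ωL = 209.5 Ω
X_C = 1/(ωC) = 153.0 Ω
Branch 1 (R+jX_L): Z₁ = 600.0 + j209.5 Ω, |Z₁| = 635.5 Ω
Branch 2 (−jX_C): Z₂ = −j153.0 Ω
Parallel: Z = Z₁Z₂/(Z₁+Z₂), |Z| = 161.3 Ω, ∠Z = -76.13°
cos φ = cos(-76.13°) = 0.2396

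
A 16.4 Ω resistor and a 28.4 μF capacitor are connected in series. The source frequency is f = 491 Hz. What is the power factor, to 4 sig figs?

0.8208

ω = 2πf = 3085 rad/s
X_C = 1/(ωC) = 11.41 Ω
Z = 16.40 − j11.41 Ω
|Z| = √(16.40² + 11.41²) = 19.98 Ω
∠Z = arctan(-11.41/16.40) = -34.84°
cos φ = cos(-34.84°) = 0.8208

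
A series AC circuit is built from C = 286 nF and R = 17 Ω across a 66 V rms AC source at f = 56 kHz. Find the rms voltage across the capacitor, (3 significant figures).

33.3 V

ω = 2πf = 351900 rad/s
X_C = 1/(ωC) = 9.94 Ω
Z = 17.0 − j9.94 Ω
|Z| = √(17.0² + 9.94²) = 19.7 Ω
I = V/|Z| = 3.35 A
V_C = I·|Z_C| = 3.35 × 9.94 = 33.3 V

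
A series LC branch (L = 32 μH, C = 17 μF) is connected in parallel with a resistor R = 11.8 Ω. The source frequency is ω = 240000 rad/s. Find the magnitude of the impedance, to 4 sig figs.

X_L = ωL = 7.680 Ω
X_C = 1/(ωC) = 0.2451 Ω
Branch 1: Z₁ = R = 11.80 Ω
Branch 2 (series LC): Z₂ = j(X_L − X_C) = j7.435 Ω
Parallel: Z = Z₁Z₂/(Z₁+Z₂), |Z| = 6.290 Ω, ∠Z = 57.79°

6.290 Ω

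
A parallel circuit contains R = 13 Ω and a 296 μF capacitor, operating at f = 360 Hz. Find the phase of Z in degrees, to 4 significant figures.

-83.45°

ω = 2πf = 2262 rad/s
X_C = 1/(ωC) = 1.494 Ω
Parallel: admittances add. Y = 1/R + jωC
Y = (0.07692 + j0.6695) S
|Y| = 0.6739 S → |Z| = 1/|Y| = 1.484 Ω, ∠Z = −∠Y = -83.45°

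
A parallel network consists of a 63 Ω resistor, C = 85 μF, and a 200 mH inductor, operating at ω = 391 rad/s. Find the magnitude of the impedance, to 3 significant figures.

38.6 Ω

X_L = ωL = 78.2 Ω
X_C = 1/(ωC) = 30.1 Ω
Parallel: admittances add. Y = 1/R + 1/(jωL) + jωC
Y = (0.0159 + j0.0204) S
|Y| = 0.0259 S → |Z| = 1/|Y| = 38.6 Ω, ∠Z = −∠Y = -52.2°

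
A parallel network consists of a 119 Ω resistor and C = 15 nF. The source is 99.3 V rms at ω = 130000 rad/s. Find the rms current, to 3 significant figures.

X_C = 1/(ωC) = 513 Ω
Parallel: admittances add. Y = 1/R + jωC
Y = (0.00840 + j0.00195) S
|Y| = 0.00863 S → |Z| = 1/|Y| = 116 Ω, ∠Z = −∠Y = -13.1°
I = V/|Z| = 99.3/116 = 857 mA

857 mA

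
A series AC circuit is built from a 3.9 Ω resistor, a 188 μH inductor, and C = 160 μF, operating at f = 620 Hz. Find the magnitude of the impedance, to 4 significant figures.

ω = 2πf = 3896 rad/s
X_L = ωL = 0.7324 Ω
X_C = 1/(ωC) = 1.604 Ω
Net reactance X = X_L − X_C = -0.8720 Ω
Z = 3.900 − j0.8720 Ω
|Z| = √(3.900² + 0.8720²) = 3.996 Ω

3.996 Ω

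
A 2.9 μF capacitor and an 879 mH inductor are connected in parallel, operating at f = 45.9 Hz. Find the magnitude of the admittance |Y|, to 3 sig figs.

ω = 2πf = 288.4 rad/s
X_L = ωL = 254 Ω
X_C = 1/(ωC) = 1200 Ω
Parallel: admittances add. Y = 1/(jωL) + jωC
Y = (0 − j0.00311) S
|Y| = 0.00311 S → |Z| = 1/|Y| = 322 Ω, ∠Z = −∠Y = 90.0°

3.11 mS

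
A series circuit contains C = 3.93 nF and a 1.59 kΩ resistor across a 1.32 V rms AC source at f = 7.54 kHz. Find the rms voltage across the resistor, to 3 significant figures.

0.375 V

ω = 2πf = 47380 rad/s
X_C = 1/(ωC) = 5370 Ω
Z = 1590 − j5370 Ω
|Z| = √(1590² + 5370²) = 5600 Ω
I = V/|Z| = 236 μA
V_R = I·|Z_R| = 0.000236 × 1590 = 0.375 V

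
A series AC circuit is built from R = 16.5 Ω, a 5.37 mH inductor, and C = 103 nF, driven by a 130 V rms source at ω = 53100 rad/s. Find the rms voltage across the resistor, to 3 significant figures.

X_L = ωL = 285 Ω
X_C = 1/(ωC) = 183 Ω
Net reactance X = X_L − X_C = 102 Ω
Z = 16.5 + j102 Ω
|Z| = √(16.5² + 102²) = 104 Ω
I = V/|Z| = 1.25 A
V_R = I·|Z_R| = 1.25 × 16.5 = 20.7 V

20.7 V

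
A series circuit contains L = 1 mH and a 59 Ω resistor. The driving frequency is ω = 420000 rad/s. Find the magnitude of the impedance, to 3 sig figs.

X_L = ωL = 420 Ω
Z = 59.0 + j420 Ω
|Z| = √(59.0² + 420²) = 424 Ω

424 Ω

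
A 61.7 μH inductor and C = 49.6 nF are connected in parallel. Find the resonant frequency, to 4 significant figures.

ω₀ = 1/√(LC) = 1/√(6.17e-05 × 4.96e-08) = 571600 rad/s
f₀ = ω₀/(2π) = 90.98 kHz

90.98 kHz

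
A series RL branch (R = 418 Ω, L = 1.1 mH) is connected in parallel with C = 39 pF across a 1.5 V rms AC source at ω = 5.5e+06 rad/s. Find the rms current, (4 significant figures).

76.91 μA

X_L = ωL = 6050 Ω
X_C = 1/(ωC) = 4662 Ω
Branch 1 (R+jX_L): Z₁ = 418.0 + j6050 Ω, |Z₁| = 6064 Ω
Branch 2 (−jX_C): Z₂ = −j4662 Ω
Parallel: Z = Z₁Z₂/(Z₁+Z₂), |Z| = 19500 Ω, ∠Z = -77.19°
I = V/|Z| = 1.5/19500 = 76.91 μA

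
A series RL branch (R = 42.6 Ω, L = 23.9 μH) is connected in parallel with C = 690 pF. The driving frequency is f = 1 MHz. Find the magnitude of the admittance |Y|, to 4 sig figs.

ω = 2πf = 6.283e+06 rad/s
X_L = ωL = 150.2 Ω
X_C = 1/(ωC) = 230.7 Ω
Branch 1 (R+jX_L): Z₁ = 42.60 + j150.2 Ω, |Z₁| = 156.1 Ω
Branch 2 (−jX_C): Z₂ = −j230.7 Ω
Parallel: Z = Z₁Z₂/(Z₁+Z₂), |Z| = 395.4 Ω, ∠Z = 46.27°
|Y| = 1/|Z| = 2.529 mS

2.529 mS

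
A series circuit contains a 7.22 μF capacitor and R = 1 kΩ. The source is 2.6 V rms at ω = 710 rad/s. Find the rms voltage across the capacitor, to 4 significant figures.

0.4978 V

X_C = 1/(ωC) = 195.1 Ω
Z = 1000 − j195.1 Ω
|Z| = √(1000² + 195.1²) = 1019 Ω
I = V/|Z| = 2.552 mA
V_C = I·|Z_C| = 0.002552 × 195.1 = 0.4978 V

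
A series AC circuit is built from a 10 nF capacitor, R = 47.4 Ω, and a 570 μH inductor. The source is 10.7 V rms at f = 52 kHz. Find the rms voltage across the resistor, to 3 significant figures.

ω = 2πf = 326700 rad/s
X_L = ωL = 186 Ω
X_C = 1/(ωC) = 306 Ω
Net reactance X = X_L − X_C = -120 Ω
Z = 47.4 − j120 Ω
|Z| = √(47.4² + 120²) = 129 Ω
I = V/|Z| = 83.0 mA
V_R = I·|Z_R| = 0.0830 × 47.4 = 3.94 V

3.94 V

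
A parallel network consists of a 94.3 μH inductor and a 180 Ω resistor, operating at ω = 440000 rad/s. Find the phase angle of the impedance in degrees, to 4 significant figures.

X_L = ωL = 41.49 Ω
Parallel: admittances add. Y = 1/R + 1/(jωL)
Y = (0.005556 − j0.02410) S
|Y| = 0.02473 S → |Z| = 1/|Y| = 40.43 Ω, ∠Z = −∠Y = 77.02°

77.02°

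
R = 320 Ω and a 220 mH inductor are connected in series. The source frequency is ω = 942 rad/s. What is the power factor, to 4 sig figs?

X_L = ωL = 207.2 Ω
Z = 320.0 + j207.2 Ω
|Z| = √(320.0² + 207.2²) = 381.2 Ω
∠Z = arctan(207.2/320.0) = 32.93°
cos φ = cos(32.93°) = 0.8394

0.8394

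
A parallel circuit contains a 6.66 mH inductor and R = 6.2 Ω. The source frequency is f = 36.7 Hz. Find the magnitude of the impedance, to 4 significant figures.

ω = 2πf = 230.6 rad/s
X_L = ωL = 1.536 Ω
Parallel: admittances add. Y = 1/R + 1/(jωL)
Y = (0.1613 − j0.6511) S
|Y| = 0.6708 S → |Z| = 1/|Y| = 1.491 Ω, ∠Z = −∠Y = 76.09°

1.491 Ω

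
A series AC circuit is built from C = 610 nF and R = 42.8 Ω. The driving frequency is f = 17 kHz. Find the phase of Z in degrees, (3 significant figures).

ω = 2πf = 106800 rad/s
X_C = 1/(ωC) = 15.3 Ω
Z = 42.8 − j15.3 Ω
|Z| = √(42.8² + 15.3²) = 45.5 Ω
∠Z = arctan(-15.3/42.8) = -19.7°

-19.7°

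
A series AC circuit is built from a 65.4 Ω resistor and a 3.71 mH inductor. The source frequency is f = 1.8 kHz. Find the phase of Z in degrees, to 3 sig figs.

32.7°

ω = 2πf = 11310 rad/s
X_L = ωL = 42.0 Ω
Z = 65.4 + j42.0 Ω
|Z| = √(65.4² + 42.0²) = 77.7 Ω
∠Z = arctan(42.0/65.4) = 32.7°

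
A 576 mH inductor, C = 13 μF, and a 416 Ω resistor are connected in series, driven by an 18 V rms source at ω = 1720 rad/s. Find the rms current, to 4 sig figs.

X_L = ωL = 990.7 Ω
X_C = 1/(ωC) = 44.72 Ω
Net reactance X = X_L − X_C = 946.0 Ω
Z = 416.0 + j946.0 Ω
|Z| = √(416.0² + 946.0²) = 1033 Ω
I = V/|Z| = 18/1033 = 17.42 mA

17.42 mA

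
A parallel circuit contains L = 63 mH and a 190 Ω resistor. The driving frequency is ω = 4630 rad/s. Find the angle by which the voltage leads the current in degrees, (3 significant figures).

X_L = ωL = 292 Ω
Parallel: admittances add. Y = 1/R + 1/(jωL)
Y = (0.00526 − j0.00343) S
|Y| = 0.00628 S → |Z| = 1/|Y| = 159 Ω, ∠Z = −∠Y = 33.1°

33.1°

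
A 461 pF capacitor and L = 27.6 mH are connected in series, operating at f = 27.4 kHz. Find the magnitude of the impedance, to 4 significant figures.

ω = 2πf = 172200 rad/s
X_L = ωL = 4752 Ω
X_C = 1/(ωC) = 12600 Ω
Net reactance X = X_L − X_C = -7848 Ω
Z = − j7848 Ω
|Z| = √(0² + 7848²) = 7848 Ω

7848 Ω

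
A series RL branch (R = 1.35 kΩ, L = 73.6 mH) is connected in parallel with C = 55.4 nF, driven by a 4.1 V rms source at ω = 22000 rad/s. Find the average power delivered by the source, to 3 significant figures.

X_L = ωL = 1620 Ω
X_C = 1/(ωC) = 820 Ω
Branch 1 (R+jX_L): Z₁ = 1350 + j1620 Ω, |Z₁| = 2110 Ω
Branch 2 (−jX_C): Z₂ = −j820 Ω
Parallel: Z = Z₁Z₂/(Z₁+Z₂), |Z| = 1100 Ω, ∠Z = -70.4°
I = V/|Z| = 3.72 mA
P = VI cos φ = 4.1 × 0.00372 × cos(-70.4°) = 5.11 mW

5.11 mW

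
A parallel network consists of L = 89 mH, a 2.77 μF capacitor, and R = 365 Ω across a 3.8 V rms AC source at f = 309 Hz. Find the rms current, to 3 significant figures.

10.5 mA

ω = 2πf = 1942 rad/s
X_L = ωL = 173 Ω
X_C = 1/(ωC) = 186 Ω
Parallel: admittances add. Y = 1/R + 1/(jωL) + jωC
Y = (0.00274 − j0.000409) S
|Y| = 0.00277 S → |Z| = 1/|Y| = 361 Ω, ∠Z = −∠Y = 8.50°
I = V/|Z| = 3.8/361 = 10.5 mA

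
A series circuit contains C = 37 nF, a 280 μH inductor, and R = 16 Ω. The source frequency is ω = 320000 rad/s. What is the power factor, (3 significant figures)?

X_L = ωL = 89.6 Ω
X_C = 1/(ωC) = 84.5 Ω
Net reactance X = X_L − X_C = 5.14 Ω
Z = 16.0 + j5.14 Ω
|Z| = √(16.0² + 5.14²) = 16.8 Ω
∠Z = arctan(5.14/16.0) = 17.8°
cos φ = cos(17.8°) = 0.952

0.952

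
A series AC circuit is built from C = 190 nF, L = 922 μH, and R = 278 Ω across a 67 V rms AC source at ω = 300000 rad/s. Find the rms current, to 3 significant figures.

X_L = ωL = 277 Ω
X_C = 1/(ωC) = 17.5 Ω
Net reactance X = X_L − X_C = 259 Ω
Z = 278 + j259 Ω
|Z| = √(278² + 259²) = 380 Ω
I = V/|Z| = 67/380 = 176 mA

176 mA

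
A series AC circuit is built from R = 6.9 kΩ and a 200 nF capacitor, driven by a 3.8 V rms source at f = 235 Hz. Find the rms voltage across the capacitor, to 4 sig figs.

ω = 2πf = 1477 rad/s
X_C = 1/(ωC) = 3386 Ω
Z = 6900 − j3386 Ω
|Z| = √(6900² + 3386²) = 7686 Ω
I = V/|Z| = 494.4 μA
V_C = I·|Z_C| = 0.0004944 × 3386 = 1.674 V

1.674 V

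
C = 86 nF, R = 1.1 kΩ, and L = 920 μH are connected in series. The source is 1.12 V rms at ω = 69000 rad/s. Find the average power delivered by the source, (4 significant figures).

1.130 mW

X_L = ωL = 63.48 Ω
X_C = 1/(ωC) = 168.5 Ω
Net reactance X = X_L − X_C = -105.0 Ω
Z = 1100 − j105.0 Ω
|Z| = √(1100² + 105.0²) = 1105 Ω
∠Z = arctan(-105.0/1100) = -5.455°
I = V/|Z| = 1.014 mA
P = VI cos φ = 1.12 × 0.001014 × cos(-5.455°) = 1.130 mW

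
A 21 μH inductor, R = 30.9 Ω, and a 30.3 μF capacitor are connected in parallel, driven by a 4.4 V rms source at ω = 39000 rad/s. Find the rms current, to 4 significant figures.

X_L = ωL = 0.8190 Ω
X_C = 1/(ωC) = 0.8462 Ω
Parallel: admittances add. Y = 1/R + 1/(jωL) + jωC
Y = (0.03236 − j0.03930) S
|Y| = 0.05091 S → |Z| = 1/|Y| = 19.64 Ω, ∠Z = −∠Y = 50.53°
I = V/|Z| = 4.4/19.64 = 224.0 mA

224.0 mA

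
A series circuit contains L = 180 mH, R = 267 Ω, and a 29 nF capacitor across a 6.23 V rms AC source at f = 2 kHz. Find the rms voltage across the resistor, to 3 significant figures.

ω = 2πf = 12570 rad/s
X_L = ωL = 2260 Ω
X_C = 1/(ωC) = 2740 Ω
Net reactance X = X_L − X_C = -482 Ω
Z = 267 − j482 Ω
|Z| = √(267² + 482²) = 551 Ω
I = V/|Z| = 11.3 mA
V_R = I·|Z_R| = 0.0113 × 267 = 3.02 V

3.02 V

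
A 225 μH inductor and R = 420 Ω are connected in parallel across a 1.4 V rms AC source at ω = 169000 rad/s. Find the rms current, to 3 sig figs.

37.0 mA

X_L = ωL = 38.0 Ω
Parallel: admittances add. Y = 1/R + 1/(jωL)
Y = (0.00238 − j0.0263) S
|Y| = 0.0264 S → |Z| = 1/|Y| = 37.9 Ω, ∠Z = −∠Y = 84.8°
I = V/|Z| = 1.4/37.9 = 37.0 mA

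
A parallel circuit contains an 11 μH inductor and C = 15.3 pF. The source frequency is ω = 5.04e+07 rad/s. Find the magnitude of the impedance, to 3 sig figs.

968 Ω

X_L = ωL = 554 Ω
X_C = 1/(ωC) = 1300 Ω
Parallel: admittances add. Y = 1/(jωL) + jωC
Y = (0 − j0.00103) S
|Y| = 0.00103 S → |Z| = 1/|Y| = 968 Ω, ∠Z = −∠Y = 90.0°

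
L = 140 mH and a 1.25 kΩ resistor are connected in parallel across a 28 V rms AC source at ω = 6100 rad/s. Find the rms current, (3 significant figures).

39.7 mA

X_L = ωL = 854 Ω
Parallel: admittances add. Y = 1/R + 1/(jωL)
Y = (0.000800 − j0.00117) S
|Y| = 0.00142 S → |Z| = 1/|Y| = 705 Ω, ∠Z = −∠Y = 55.7°
I = V/|Z| = 28/705 = 39.7 mA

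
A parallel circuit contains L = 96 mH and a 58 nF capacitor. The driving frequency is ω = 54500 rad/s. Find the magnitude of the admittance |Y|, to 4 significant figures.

X_L = ωL = 5232 Ω
X_C = 1/(ωC) = 316.4 Ω
Parallel: admittances add. Y = 1/(jωL) + jωC
Y = (0 + j0.002970) S
|Y| = 0.002970 S → |Z| = 1/|Y| = 336.7 Ω, ∠Z = −∠Y = -90.00°

2.970 mS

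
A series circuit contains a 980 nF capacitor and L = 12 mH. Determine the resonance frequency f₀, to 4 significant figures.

1.468 kHz

ω₀ = 1/√(LC) = 1/√(0.012 × 9.8e-07) = 9221 rad/s
f₀ = ω₀/(2π) = 1.468 kHz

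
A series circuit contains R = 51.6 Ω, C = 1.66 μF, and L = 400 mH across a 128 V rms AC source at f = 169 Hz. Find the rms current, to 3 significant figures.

ω = 2πf = 1062 rad/s
X_L = ωL = 425 Ω
X_C = 1/(ωC) = 567 Ω
Net reactance X = X_L − X_C = -143 Ω
Z = 51.6 − j143 Ω
|Z| = √(51.6² + 143²) = 152 Ω
I = V/|Z| = 128/152 = 844 mA

844 mA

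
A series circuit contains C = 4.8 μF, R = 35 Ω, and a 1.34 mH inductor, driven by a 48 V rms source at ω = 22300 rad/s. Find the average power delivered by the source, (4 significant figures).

X_L = ωL = 29.88 Ω
X_C = 1/(ωC) = 9.342 Ω
Net reactance X = X_L − X_C = 20.54 Ω
Z = 35.00 + j20.54 Ω
|Z| = √(35.00² + 20.54²) = 40.58 Ω
∠Z = arctan(20.54/35.00) = 30.41°
I = V/|Z| = 1.183 A
P = VI cos φ = 48 × 1.183 × cos(30.41°) = 48.97 W

48.97 W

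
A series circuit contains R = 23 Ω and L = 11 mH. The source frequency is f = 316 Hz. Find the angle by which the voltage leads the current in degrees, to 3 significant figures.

ω = 2πf = 1985 rad/s
X_L = ωL = 21.8 Ω
Z = 23.0 + j21.8 Ω
|Z| = √(23.0² + 21.8²) = 31.7 Ω
∠Z = arctan(21.8/23.0) = 43.5°

43.5°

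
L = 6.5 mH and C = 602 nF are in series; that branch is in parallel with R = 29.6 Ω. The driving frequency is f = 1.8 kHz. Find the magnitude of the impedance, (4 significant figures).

ω = 2πf = 11310 rad/s
X_L = ωL = 73.51 Ω
X_C = 1/(ωC) = 146.9 Ω
Branch 1: Z₁ = R = 29.60 Ω
Branch 2 (series LC): Z₂ = j(X_L − X_C) = −j73.36 Ω
Parallel: Z = Z₁Z₂/(Z₁+Z₂), |Z| = 27.45 Ω, ∠Z = -21.97°

27.45 Ω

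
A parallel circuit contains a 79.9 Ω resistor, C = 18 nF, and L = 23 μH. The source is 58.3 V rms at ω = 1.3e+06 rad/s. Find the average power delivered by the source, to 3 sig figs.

42.5 W

X_L = ωL = 29.9 Ω
X_C = 1/(ωC) = 42.7 Ω
Parallel: admittances add. Y = 1/R + 1/(jωL) + jωC
Y = (0.0125 − j0.0100) S
|Y| = 0.0160 S → |Z| = 1/|Y| = 62.3 Ω, ∠Z = −∠Y = 38.7°
I = V/|Z| = 936 mA
P = VI cos φ = 58.3 × 0.936 × cos(38.7°) = 42.5 W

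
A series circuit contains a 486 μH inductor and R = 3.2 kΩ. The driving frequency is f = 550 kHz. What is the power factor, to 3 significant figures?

0.885

ω = 2πf = 3.456e+06 rad/s
X_L = ωL = 1680 Ω
Z = 3200 + j1680 Ω
|Z| = √(3200² + 1680²) = 3610 Ω
∠Z = arctan(1680/3200) = 27.7°
cos φ = cos(27.7°) = 0.885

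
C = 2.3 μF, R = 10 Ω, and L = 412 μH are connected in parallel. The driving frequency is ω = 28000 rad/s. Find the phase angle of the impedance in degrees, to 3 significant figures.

X_L = ωL = 11.5 Ω
X_C = 1/(ωC) = 15.5 Ω
Parallel: admittances add. Y = 1/R + 1/(jωL) + jωC
Y = (0.100 − j0.0223) S
|Y| = 0.102 S → |Z| = 1/|Y| = 9.76 Ω, ∠Z = −∠Y = 12.6°

12.6°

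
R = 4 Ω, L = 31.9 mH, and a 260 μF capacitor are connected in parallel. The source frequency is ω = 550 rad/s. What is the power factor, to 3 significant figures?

X_L = ωL = 17.5 Ω
X_C = 1/(ωC) = 6.99 Ω
Parallel: admittances add. Y = 1/R + 1/(jωL) + jωC
Y = (0.250 + j0.0860) S
|Y| = 0.264 S → |Z| = 1/|Y| = 3.78 Ω, ∠Z = −∠Y = -19.0°
cos φ = cos(-19.0°) = 0.946

0.946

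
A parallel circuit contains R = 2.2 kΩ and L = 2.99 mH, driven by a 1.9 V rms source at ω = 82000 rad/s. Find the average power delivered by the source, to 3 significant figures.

X_L = ωL = 245 Ω
Parallel: admittances add. Y = 1/R + 1/(jωL)
Y = (0.000455 − j0.00408) S
|Y| = 0.00410 S → |Z| = 1/|Y| = 244 Ω, ∠Z = −∠Y = 83.6°
I = V/|Z| = 7.80 mA
P = VI cos φ = 1.9 × 0.00780 × cos(83.6°) = 1.64 mW

1.64 mW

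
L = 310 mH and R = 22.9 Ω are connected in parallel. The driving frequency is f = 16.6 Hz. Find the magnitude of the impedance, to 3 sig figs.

18.7 Ω

ω = 2πf = 104.3 rad/s
X_L = ωL = 32.3 Ω
Parallel: admittances add. Y = 1/R + 1/(jωL)
Y = (0.0437 − j0.0309) S
|Y| = 0.0535 S → |Z| = 1/|Y| = 18.7 Ω, ∠Z = −∠Y = 35.3°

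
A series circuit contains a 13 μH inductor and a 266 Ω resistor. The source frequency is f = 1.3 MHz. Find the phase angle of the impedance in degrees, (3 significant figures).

21.8°

ω = 2πf = 8.168e+06 rad/s
X_L = ωL = 106 Ω
Z = 266 + j106 Ω
|Z| = √(266² + 106²) = 286 Ω
∠Z = arctan(106/266) = 21.8°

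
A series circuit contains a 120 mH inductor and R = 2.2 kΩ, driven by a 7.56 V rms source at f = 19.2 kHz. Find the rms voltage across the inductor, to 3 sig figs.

ω = 2πf = 120600 rad/s
X_L = ωL = 14500 Ω
Z = 2200 + j14500 Ω
|Z| = √(2200² + 14500²) = 14600 Ω
I = V/|Z| = 516 μA
V_L = I·|Z_L| = 0.000516 × 14500 = 7.47 V

7.47 V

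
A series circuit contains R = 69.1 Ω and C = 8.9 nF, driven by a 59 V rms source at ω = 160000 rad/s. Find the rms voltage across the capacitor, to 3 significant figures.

58.7 V

X_C = 1/(ωC) = 702 Ω
Z = 69.1 − j702 Ω
|Z| = √(69.1² + 702²) = 706 Ω
I = V/|Z| = 83.6 mA
V_C = I·|Z_C| = 0.0836 × 702 = 58.7 V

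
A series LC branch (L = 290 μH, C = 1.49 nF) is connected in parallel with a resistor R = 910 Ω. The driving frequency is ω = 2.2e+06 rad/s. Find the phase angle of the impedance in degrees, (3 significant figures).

69.9°

X_L = ωL = 638 Ω
X_C = 1/(ωC) = 305 Ω
Branch 1: Z₁ = R = 910 Ω
Branch 2 (series LC): Z₂ = j(X_L − X_C) = j333 Ω
Parallel: Z = Z₁Z₂/(Z₁+Z₂), |Z| = 313 Ω, ∠Z = 69.9°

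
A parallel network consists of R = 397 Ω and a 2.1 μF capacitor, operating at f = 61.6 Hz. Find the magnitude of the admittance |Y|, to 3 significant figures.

2.65 mS

ω = 2πf = 387.0 rad/s
X_C = 1/(ωC) = 1230 Ω
Parallel: admittances add. Y = 1/R + jωC
Y = (0.00252 + j0.000813) S
|Y| = 0.00265 S → |Z| = 1/|Y| = 378 Ω, ∠Z = −∠Y = -17.9°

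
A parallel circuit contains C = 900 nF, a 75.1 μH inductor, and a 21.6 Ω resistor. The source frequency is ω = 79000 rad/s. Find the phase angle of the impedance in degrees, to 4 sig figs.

64.59°

X_L = ωL = 5.933 Ω
X_C = 1/(ωC) = 14.06 Ω
Parallel: admittances add. Y = 1/R + 1/(jωL) + jωC
Y = (0.04630 − j0.09745) S
|Y| = 0.1079 S → |Z| = 1/|Y| = 9.269 Ω, ∠Z = −∠Y = 64.59°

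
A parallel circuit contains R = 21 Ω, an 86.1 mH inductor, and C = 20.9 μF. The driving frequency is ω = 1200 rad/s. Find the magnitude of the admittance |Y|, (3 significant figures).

X_L = ωL = 103 Ω
X_C = 1/(ωC) = 39.9 Ω
Parallel: admittances add. Y = 1/R + 1/(jωL) + jωC
Y = (0.0476 + j0.0154) S
|Y| = 0.0500 S → |Z| = 1/|Y| = 20.0 Ω, ∠Z = −∠Y = -17.9°

50.0 mS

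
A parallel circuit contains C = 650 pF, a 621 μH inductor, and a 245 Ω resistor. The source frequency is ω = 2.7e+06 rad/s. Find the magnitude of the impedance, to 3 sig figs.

X_L = ωL = 1680 Ω
X_C = 1/(ωC) = 570 Ω
Parallel: admittances add. Y = 1/R + 1/(jωL) + jωC
Y = (0.00408 + j0.00116) S
|Y| = 0.00424 S → |Z| = 1/|Y| = 236 Ω, ∠Z = −∠Y = -15.8°

236 Ω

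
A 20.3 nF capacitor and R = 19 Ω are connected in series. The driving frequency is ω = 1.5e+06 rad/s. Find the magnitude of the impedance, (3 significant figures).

X_C = 1/(ωC) = 32.8 Ω
Z = 19.0 − j32.8 Ω
|Z| = √(19.0² + 32.8²) = 37.9 Ω

37.9 Ω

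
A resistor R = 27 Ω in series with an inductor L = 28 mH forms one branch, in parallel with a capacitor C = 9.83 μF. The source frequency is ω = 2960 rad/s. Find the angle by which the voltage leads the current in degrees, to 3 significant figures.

X_L = ωL = 82.9 Ω
X_C = 1/(ωC) = 34.4 Ω
Branch 1 (R+jX_L): Z₁ = 27.0 + j82.9 Ω, |Z₁| = 87.2 Ω
Branch 2 (−jX_C): Z₂ = −j34.4 Ω
Parallel: Z = Z₁Z₂/(Z₁+Z₂), |Z| = 54.0 Ω, ∠Z = -78.9°

-78.9°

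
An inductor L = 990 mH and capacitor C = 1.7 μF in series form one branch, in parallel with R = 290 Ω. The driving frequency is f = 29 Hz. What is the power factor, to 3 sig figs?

0.996

ω = 2πf = 182.2 rad/s
X_L = ωL = 180 Ω
X_C = 1/(ωC) = 3230 Ω
Branch 1: Z₁ = R = 290 Ω
Branch 2 (series LC): Z₂ = j(X_L − X_C) = −j3050 Ω
Parallel: Z = Z₁Z₂/(Z₁+Z₂), |Z| = 289 Ω, ∠Z = -5.44°
cos φ = cos(-5.44°) = 0.996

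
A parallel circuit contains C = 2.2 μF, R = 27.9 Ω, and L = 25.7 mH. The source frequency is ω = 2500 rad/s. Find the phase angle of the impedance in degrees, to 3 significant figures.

15.7°

X_L = ωL = 64.2 Ω
X_C = 1/(ωC) = 182 Ω
Parallel: admittances add. Y = 1/R + 1/(jωL) + jωC
Y = (0.0358 − j0.0101) S
|Y| = 0.0372 S → |Z| = 1/|Y| = 26.9 Ω, ∠Z = −∠Y = 15.7°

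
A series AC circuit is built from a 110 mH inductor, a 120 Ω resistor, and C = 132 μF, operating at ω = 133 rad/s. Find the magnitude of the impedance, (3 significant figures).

X_L = ωL = 14.6 Ω
X_C = 1/(ωC) = 57.0 Ω
Net reactance X = X_L − X_C = -42.3 Ω
Z = 120 − j42.3 Ω
|Z| = √(120² + 42.3²) = 127 Ω

127 Ω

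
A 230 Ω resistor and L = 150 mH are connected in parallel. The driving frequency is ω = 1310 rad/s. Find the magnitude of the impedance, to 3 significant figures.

149 Ω

X_L = ωL = 196 Ω
Parallel: admittances add. Y = 1/R + 1/(jωL)
Y = (0.00435 − j0.00509) S
|Y| = 0.00669 S → |Z| = 1/|Y| = 149 Ω, ∠Z = −∠Y = 49.5°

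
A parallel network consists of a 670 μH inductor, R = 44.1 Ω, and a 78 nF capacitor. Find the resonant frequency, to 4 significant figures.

22.02 kHz

ω₀ = 1/√(LC) = 1/√(0.00067 × 7.8e-08) = 138300 rad/s
f₀ = ω₀/(2π) = 22.02 kHz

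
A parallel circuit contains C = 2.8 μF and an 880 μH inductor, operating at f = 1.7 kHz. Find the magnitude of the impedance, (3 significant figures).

13.1 Ω

ω = 2πf = 10680 rad/s
X_L = ωL = 9.40 Ω
X_C = 1/(ωC) = 33.4 Ω
Parallel: admittances add. Y = 1/(jωL) + jωC
Y = (0 − j0.0765) S
|Y| = 0.0765 S → |Z| = 1/|Y| = 13.1 Ω, ∠Z = −∠Y = 90.0°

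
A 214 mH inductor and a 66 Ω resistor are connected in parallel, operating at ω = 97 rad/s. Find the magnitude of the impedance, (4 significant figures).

19.80 Ω

X_L = ωL = 20.76 Ω
Parallel: admittances add. Y = 1/R + 1/(jωL)
Y = (0.01515 − j0.04817) S
|Y| = 0.05050 S → |Z| = 1/|Y| = 19.80 Ω, ∠Z = −∠Y = 72.54°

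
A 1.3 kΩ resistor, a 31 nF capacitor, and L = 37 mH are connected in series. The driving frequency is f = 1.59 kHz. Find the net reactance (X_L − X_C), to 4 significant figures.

ω = 2πf = 9990 rad/s
X_L = ωL = 369.6 Ω
X_C = 1/(ωC) = 3229 Ω
X = 369.6 − 3229 = -2859 Ω

-2859 Ω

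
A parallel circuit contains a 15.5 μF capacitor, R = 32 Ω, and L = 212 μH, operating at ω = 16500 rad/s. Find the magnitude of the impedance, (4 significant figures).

23.04 Ω

X_L = ωL = 3.498 Ω
X_C = 1/(ωC) = 3.910 Ω
Parallel: admittances add. Y = 1/R + 1/(jωL) + jωC
Y = (0.03125 − j0.03013) S
|Y| = 0.04341 S → |Z| = 1/|Y| = 23.04 Ω, ∠Z = −∠Y = 43.95°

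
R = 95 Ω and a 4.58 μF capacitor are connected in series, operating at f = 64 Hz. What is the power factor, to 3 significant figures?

ω = 2πf = 402.1 rad/s
X_C = 1/(ωC) = 543 Ω
Z = 95.0 − j543 Ω
|Z| = √(95.0² + 543²) = 551 Ω
∠Z = arctan(-543/95.0) = -80.1°
cos φ = cos(-80.1°) = 0.172

0.172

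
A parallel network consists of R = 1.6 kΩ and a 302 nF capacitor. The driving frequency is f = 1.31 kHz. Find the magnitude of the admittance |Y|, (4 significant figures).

ω = 2πf = 8231 rad/s
X_C = 1/(ωC) = 402.3 Ω
Parallel: admittances add. Y = 1/R + jωC
Y = (0.0006250 + j0.002486) S
|Y| = 0.002563 S → |Z| = 1/|Y| = 390.1 Ω, ∠Z = −∠Y = -75.89°

2.563 mS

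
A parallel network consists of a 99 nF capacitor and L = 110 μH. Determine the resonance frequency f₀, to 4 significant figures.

48.23 kHz

ω₀ = 1/√(LC) = 1/√(0.00011 × 9.9e-08) = 303000 rad/s
f₀ = ω₀/(2π) = 48.23 kHz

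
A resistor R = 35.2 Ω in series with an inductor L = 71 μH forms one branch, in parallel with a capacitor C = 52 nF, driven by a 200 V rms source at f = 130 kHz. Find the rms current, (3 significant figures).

6.17 A

ω = 2πf = 816800 rad/s
X_L = ωL = 58.0 Ω
X_C = 1/(ωC) = 23.5 Ω
Branch 1 (R+jX_L): Z₁ = 35.2 + j58.0 Ω, |Z₁| = 67.8 Ω
Branch 2 (−jX_C): Z₂ = −j23.5 Ω
Parallel: Z = Z₁Z₂/(Z₁+Z₂), |Z| = 32.4 Ω, ∠Z = -75.6°
I = V/|Z| = 200/32.4 = 6.17 A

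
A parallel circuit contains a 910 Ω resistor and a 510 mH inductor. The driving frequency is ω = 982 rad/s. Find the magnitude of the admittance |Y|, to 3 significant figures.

X_L = ωL = 501 Ω
Parallel: admittances add. Y = 1/R + 1/(jωL)
Y = (0.00110 − j0.00200) S
|Y| = 0.00228 S → |Z| = 1/|Y| = 439 Ω, ∠Z = −∠Y = 61.2°

2.28 mS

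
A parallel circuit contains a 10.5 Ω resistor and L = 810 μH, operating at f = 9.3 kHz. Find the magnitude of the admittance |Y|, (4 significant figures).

97.55 mS

ω = 2πf = 58430 rad/s
X_L = ωL = 47.33 Ω
Parallel: admittances add. Y = 1/R + 1/(jωL)
Y = (0.09524 − j0.02113) S
|Y| = 0.09755 S → |Z| = 1/|Y| = 10.25 Ω, ∠Z = −∠Y = 12.51°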